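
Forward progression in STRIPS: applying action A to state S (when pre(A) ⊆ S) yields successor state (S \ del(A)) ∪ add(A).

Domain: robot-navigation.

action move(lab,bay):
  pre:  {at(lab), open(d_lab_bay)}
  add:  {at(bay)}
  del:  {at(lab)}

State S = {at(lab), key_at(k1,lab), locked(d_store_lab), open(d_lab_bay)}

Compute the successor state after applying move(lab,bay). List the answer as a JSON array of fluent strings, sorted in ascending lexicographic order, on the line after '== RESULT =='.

Compute (S \ del) ∪ add:
  pre ⊆ S: {at(lab), open(d_lab_bay)} ⊆ S  — applicable
  S \ del = {key_at(k1,lab), locked(d_store_lab), open(d_lab_bay)}
  ∪ add   = {at(bay), key_at(k1,lab), locked(d_store_lab), open(d_lab_bay)}

== RESULT ==
["at(bay)", "key_at(k1,lab)", "locked(d_store_lab)", "open(d_lab_bay)"]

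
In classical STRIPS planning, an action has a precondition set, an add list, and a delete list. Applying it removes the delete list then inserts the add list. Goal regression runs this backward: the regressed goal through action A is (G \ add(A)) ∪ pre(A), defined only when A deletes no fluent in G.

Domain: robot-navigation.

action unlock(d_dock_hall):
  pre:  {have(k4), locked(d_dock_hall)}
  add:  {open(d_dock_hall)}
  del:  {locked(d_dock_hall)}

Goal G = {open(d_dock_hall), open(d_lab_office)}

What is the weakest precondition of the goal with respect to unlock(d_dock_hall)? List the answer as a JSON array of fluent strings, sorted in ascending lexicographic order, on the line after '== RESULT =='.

Regress:
  G ∩ del = {}  (empty — regression defined)
  G \ add = {open(d_dock_hall), open(d_lab_office)} \ {open(d_dock_hall)} = {open(d_lab_office)}
  ∪ pre   = {open(d_lab_office)} ∪ {have(k4), locked(d_dock_hall)}
          = {have(k4), locked(d_dock_hall), open(d_lab_office)}

== RESULT ==
["have(k4)", "locked(d_dock_hall)", "open(d_lab_office)"]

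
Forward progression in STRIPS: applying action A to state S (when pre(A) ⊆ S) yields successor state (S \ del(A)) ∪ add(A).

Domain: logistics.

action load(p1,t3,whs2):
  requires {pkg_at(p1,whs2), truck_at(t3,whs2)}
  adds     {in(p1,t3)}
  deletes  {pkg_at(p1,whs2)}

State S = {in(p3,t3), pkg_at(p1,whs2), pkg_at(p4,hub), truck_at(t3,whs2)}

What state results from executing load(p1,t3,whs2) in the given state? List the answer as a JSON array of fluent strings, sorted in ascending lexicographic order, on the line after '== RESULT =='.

Progress:
  pre ⊆ S: {pkg_at(p1,whs2), truck_at(t3,whs2)} ⊆ S  — applicable
  S \ del = {in(p3,t3), pkg_at(p4,hub), truck_at(t3,whs2)}
  ∪ add   = {in(p1,t3), in(p3,t3), pkg_at(p4,hub), truck_at(t3,whs2)}

== RESULT ==
["in(p1,t3)", "in(p3,t3)", "pkg_at(p4,hub)", "truck_at(t3,whs2)"]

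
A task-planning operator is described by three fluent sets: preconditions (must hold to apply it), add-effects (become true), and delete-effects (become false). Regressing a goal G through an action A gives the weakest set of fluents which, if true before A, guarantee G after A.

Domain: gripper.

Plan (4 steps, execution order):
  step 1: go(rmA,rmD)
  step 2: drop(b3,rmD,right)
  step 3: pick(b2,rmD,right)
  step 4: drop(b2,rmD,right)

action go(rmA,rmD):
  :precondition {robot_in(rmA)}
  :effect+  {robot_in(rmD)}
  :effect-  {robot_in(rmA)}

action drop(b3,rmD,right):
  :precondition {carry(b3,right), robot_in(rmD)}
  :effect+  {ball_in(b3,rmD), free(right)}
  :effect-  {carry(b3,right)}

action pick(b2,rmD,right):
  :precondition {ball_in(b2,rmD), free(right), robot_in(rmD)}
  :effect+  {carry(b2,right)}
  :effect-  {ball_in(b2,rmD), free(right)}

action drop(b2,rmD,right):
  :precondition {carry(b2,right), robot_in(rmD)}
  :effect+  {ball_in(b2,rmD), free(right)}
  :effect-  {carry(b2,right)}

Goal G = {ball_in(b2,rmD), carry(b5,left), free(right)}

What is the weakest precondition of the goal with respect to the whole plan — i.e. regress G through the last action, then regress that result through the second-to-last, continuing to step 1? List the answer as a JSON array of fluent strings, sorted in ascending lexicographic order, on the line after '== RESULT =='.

Work backward from the goal:
  through step 4 (drop(b2,rmD,right)): drop {ball_in(b2,rmD), free(right)}, keep {carry(b5,left)}, require {carry(b2,right), robot_in(rmD)}
    → {carry(b2,right), carry(b5,left), robot_in(rmD)}
  through step 3 (pick(b2,rmD,right)): drop {carry(b2,right)}, keep {carry(b5,left), robot_in(rmD)}, require {ball_in(b2,rmD), free(right), robot_in(rmD)}
    → {ball_in(b2,rmD), carry(b5,left), free(right), robot_in(rmD)}
  through step 2 (drop(b3,rmD,right)): drop {free(right)}, keep {ball_in(b2,rmD), carry(b5,left), robot_in(rmD)}, require {carry(b3,right), robot_in(rmD)}
    → {ball_in(b2,rmD), carry(b3,right), carry(b5,left), robot_in(rmD)}
  through step 1 (go(rmA,rmD)): drop {robot_in(rmD)}, keep {ball_in(b2,rmD), carry(b3,right), carry(b5,left)}, require {robot_in(rmA)}
    → {ball_in(b2,rmD), carry(b3,right), carry(b5,left), robot_in(rmA)}

== RESULT ==
["ball_in(b2,rmD)", "carry(b3,right)", "carry(b5,left)", "robot_in(rmA)"]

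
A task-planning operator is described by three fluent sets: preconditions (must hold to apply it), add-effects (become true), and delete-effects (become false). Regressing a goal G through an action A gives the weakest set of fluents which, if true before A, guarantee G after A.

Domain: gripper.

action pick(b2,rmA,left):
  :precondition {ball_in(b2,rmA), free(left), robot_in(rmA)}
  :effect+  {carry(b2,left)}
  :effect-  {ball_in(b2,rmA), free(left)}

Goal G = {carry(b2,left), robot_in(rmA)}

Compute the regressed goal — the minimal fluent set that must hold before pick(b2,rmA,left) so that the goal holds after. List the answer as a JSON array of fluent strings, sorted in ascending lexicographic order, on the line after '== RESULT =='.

Regress:
  G ∩ del = {}  (empty — regression defined)
  G \ add = {carry(b2,left), robot_in(rmA)} \ {carry(b2,left)} = {robot_in(rmA)}
  ∪ pre   = {robot_in(rmA)} ∪ {ball_in(b2,rmA), free(left), robot_in(rmA)}
          = {ball_in(b2,rmA), free(left), robot_in(rmA)}

== RESULT ==
["ball_in(b2,rmA)", "free(left)", "robot_in(rmA)"]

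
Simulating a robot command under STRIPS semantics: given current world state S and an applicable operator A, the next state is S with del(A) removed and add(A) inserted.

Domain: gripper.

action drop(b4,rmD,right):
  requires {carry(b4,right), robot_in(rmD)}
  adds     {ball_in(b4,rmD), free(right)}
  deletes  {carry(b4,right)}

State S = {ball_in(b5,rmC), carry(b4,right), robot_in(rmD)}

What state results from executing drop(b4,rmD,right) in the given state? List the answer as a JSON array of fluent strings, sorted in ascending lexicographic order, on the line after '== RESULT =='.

Compute (S \ del) ∪ add:
  pre ⊆ S: {carry(b4,right), robot_in(rmD)} ⊆ S  — applicable
  S \ del = {ball_in(b5,rmC), robot_in(rmD)}
  ∪ add   = {ball_in(b4,rmD), ball_in(b5,rmC), free(right), robot_in(rmD)}

== RESULT ==
["ball_in(b4,rmD)", "ball_in(b5,rmC)", "free(right)", "robot_in(rmD)"]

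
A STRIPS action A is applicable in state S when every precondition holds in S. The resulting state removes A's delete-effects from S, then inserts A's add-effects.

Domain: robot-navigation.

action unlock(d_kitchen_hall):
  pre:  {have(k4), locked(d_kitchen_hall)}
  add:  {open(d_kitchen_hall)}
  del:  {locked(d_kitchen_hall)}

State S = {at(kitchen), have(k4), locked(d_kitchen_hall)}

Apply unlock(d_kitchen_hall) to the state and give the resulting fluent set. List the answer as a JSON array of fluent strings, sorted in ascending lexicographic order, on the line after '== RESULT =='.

Compute (S \ del) ∪ add:
  pre ⊆ S: {have(k4), locked(d_kitchen_hall)} ⊆ S  — applicable
  S \ del = {at(kitchen), have(k4)}
  ∪ add   = {at(kitchen), have(k4), open(d_kitchen_hall)}

== RESULT ==
["at(kitchen)", "have(k4)", "open(d_kitchen_hall)"]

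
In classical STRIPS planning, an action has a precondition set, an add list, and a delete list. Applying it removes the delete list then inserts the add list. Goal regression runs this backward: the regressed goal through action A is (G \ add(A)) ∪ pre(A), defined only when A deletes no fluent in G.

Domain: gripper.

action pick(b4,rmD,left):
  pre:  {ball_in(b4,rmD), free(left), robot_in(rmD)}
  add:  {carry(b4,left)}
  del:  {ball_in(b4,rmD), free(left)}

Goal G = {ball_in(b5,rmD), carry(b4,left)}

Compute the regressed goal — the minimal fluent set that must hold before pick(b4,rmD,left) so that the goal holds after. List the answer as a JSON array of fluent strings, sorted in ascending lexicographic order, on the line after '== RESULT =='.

Regress:
  G ∩ del = {}  (empty — regression defined)
  G \ add = {ball_in(b5,rmD), carry(b4,left)} \ {carry(b4,left)} = {ball_in(b5,rmD)}
  ∪ pre   = {ball_in(b5,rmD)} ∪ {ball_in(b4,rmD), free(left), robot_in(rmD)}
          = {ball_in(b4,rmD), ball_in(b5,rmD), free(left), robot_in(rmD)}

== RESULT ==
["ball_in(b4,rmD)", "ball_in(b5,rmD)", "free(left)", "robot_in(rmD)"]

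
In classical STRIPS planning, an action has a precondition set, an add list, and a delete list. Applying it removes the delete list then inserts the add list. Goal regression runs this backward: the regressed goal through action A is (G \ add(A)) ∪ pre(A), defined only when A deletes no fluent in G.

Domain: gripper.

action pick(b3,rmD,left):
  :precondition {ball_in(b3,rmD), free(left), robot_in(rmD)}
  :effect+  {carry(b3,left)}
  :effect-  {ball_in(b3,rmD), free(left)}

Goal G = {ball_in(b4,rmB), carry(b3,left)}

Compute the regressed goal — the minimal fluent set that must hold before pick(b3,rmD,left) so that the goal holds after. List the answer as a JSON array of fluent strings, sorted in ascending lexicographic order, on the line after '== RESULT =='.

Compute (G \ add) ∪ pre:
  G ∩ del = {}  (empty — regression defined)
  G \ add = {ball_in(b4,rmB), carry(b3,left)} \ {carry(b3,left)} = {ball_in(b4,rmB)}
  ∪ pre   = {ball_in(b4,rmB)} ∪ {ball_in(b3,rmD), free(left), robot_in(rmD)}
          = {ball_in(b3,rmD), ball_in(b4,rmB), free(left), robot_in(rmD)}

== RESULT ==
["ball_in(b3,rmD)", "ball_in(b4,rmB)", "free(left)", "robot_in(rmD)"]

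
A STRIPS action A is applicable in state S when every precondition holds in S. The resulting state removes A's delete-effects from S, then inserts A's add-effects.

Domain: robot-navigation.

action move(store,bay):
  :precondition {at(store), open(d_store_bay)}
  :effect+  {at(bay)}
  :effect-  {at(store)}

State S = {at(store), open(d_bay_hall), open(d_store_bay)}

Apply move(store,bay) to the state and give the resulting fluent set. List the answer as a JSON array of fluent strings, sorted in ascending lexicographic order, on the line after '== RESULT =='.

Progress:
  pre ⊆ S: {at(store), open(d_store_bay)} ⊆ S  — applicable
  S \ del = {open(d_bay_hall), open(d_store_bay)}
  ∪ add   = {at(bay), open(d_bay_hall), open(d_store_bay)}

== RESULT ==
["at(bay)", "open(d_bay_hall)", "open(d_store_bay)"]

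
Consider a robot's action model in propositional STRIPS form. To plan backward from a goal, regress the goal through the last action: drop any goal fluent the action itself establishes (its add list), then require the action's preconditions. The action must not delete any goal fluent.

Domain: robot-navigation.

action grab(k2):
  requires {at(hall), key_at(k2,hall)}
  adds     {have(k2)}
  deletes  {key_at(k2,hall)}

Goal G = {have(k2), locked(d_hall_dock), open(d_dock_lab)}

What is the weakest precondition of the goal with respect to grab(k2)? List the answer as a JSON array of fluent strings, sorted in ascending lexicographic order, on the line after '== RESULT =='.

Regress:
  G ∩ del = {}  (empty — regression defined)
  G \ add = {have(k2), locked(d_hall_dock), open(d_dock_lab)} \ {have(k2)} = {locked(d_hall_dock), open(d_dock_lab)}
  ∪ pre   = {locked(d_hall_dock), open(d_dock_lab)} ∪ {at(hall), key_at(k2,hall)}
          = {at(hall), key_at(k2,hall), locked(d_hall_dock), open(d_dock_lab)}

== RESULT ==
["at(hall)", "key_at(k2,hall)", "locked(d_hall_dock)", "open(d_dock_lab)"]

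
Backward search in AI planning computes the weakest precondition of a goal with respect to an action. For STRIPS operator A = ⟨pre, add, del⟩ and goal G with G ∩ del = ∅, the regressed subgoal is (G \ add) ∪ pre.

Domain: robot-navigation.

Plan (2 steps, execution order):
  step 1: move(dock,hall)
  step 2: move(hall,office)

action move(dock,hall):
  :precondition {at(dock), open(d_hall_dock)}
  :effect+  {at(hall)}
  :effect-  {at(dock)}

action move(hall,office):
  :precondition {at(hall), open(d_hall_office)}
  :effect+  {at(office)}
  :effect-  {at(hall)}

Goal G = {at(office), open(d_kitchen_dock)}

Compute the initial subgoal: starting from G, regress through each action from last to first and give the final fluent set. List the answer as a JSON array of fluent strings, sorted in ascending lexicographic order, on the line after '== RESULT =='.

Regress step by step:
  through step 2 (move(hall,office)): drop {at(office)}, keep {open(d_kitchen_dock)}, require {at(hall), open(d_hall_office)}
    → {at(hall), open(d_hall_office), open(d_kitchen_dock)}
  through step 1 (move(dock,hall)): drop {at(hall)}, keep {open(d_hall_office), open(d_kitchen_dock)}, require {at(dock), open(d_hall_dock)}
    → {at(dock), open(d_hall_dock), open(d_hall_office), open(d_kitchen_dock)}

== RESULT ==
["at(dock)", "open(d_hall_dock)", "open(d_hall_office)", "open(d_kitchen_dock)"]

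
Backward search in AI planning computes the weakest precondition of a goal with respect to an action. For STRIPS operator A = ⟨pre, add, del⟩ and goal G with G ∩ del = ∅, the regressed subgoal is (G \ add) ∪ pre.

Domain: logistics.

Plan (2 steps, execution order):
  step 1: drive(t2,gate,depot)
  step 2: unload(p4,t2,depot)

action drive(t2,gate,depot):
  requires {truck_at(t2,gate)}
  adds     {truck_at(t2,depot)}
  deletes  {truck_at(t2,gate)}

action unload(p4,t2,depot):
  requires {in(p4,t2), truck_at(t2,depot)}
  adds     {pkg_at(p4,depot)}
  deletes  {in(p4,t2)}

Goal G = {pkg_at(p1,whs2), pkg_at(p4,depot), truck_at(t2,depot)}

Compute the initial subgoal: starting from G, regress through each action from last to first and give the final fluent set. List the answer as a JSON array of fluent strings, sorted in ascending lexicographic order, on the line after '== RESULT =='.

Work backward from the goal:
  through step 2 (unload(p4,t2,depot)): drop {pkg_at(p4,depot)}, keep {pkg_at(p1,whs2), truck_at(t2,depot)}, require {in(p4,t2), truck_at(t2,depot)}
    → {in(p4,t2), pkg_at(p1,whs2), truck_at(t2,depot)}
  through step 1 (drive(t2,gate,depot)): drop {truck_at(t2,depot)}, keep {in(p4,t2), pkg_at(p1,whs2)}, require {truck_at(t2,gate)}
    → {in(p4,t2), pkg_at(p1,whs2), truck_at(t2,gate)}

== RESULT ==
["in(p4,t2)", "pkg_at(p1,whs2)", "truck_at(t2,gate)"]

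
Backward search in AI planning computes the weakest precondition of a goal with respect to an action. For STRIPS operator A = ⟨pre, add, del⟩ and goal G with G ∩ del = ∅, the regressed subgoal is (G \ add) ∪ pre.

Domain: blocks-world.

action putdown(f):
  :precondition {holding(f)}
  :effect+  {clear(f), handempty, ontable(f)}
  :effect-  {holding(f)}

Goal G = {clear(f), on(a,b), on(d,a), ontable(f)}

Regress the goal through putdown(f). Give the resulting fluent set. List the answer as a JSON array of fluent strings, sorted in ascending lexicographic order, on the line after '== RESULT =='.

Compute (G \ add) ∪ pre:
  G ∩ del = {}  (empty — regression defined)
  G \ add = {clear(f), on(a,b), on(d,a), ontable(f)} \ {clear(f), handempty, ontable(f)} = {on(a,b), on(d,a)}
  ∪ pre   = {on(a,b), on(d,a)} ∪ {holding(f)}
          = {holding(f), on(a,b), on(d,a)}

== RESULT ==
["holding(f)", "on(a,b)", "on(d,a)"]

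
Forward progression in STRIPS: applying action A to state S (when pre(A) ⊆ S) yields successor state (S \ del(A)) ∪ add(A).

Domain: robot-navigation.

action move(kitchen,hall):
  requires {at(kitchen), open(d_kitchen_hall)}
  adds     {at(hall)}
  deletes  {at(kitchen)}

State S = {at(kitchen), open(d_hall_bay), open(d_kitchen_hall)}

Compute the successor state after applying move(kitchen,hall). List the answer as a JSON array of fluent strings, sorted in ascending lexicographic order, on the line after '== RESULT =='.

Compute (S \ del) ∪ add:
  pre ⊆ S: {at(kitchen), open(d_kitchen_hall)} ⊆ S  — applicable
  S \ del = {open(d_hall_bay), open(d_kitchen_hall)}
  ∪ add   = {at(hall), open(d_hall_bay), open(d_kitchen_hall)}

== RESULT ==
["at(hall)", "open(d_hall_bay)", "open(d_kitchen_hall)"]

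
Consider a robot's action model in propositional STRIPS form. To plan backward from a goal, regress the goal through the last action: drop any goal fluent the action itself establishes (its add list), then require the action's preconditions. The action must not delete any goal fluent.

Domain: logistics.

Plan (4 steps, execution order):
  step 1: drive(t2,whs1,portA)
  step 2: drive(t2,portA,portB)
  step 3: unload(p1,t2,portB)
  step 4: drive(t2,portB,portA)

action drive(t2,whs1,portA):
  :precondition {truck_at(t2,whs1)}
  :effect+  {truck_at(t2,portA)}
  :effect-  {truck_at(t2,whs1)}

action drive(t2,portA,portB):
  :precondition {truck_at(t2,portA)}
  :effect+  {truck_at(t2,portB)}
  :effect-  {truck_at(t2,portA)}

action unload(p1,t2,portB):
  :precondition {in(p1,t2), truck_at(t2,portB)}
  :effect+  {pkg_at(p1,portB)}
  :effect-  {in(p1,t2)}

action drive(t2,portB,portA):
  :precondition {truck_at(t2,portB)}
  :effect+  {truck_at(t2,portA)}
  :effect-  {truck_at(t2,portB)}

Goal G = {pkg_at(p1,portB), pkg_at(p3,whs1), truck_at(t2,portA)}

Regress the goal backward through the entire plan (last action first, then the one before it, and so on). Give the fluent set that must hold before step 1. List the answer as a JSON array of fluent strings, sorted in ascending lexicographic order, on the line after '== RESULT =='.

Work backward from the goal:
  through step 4 (drive(t2,portB,portA)): drop {truck_at(t2,portA)}, keep {pkg_at(p1,portB), pkg_at(p3,whs1)}, require {truck_at(t2,portB)}
    → {pkg_at(p1,portB), pkg_at(p3,whs1), truck_at(t2,portB)}
  through step 3 (unload(p1,t2,portB)): drop {pkg_at(p1,portB)}, keep {pkg_at(p3,whs1), truck_at(t2,portB)}, require {in(p1,t2), truck_at(t2,portB)}
    → {in(p1,t2), pkg_at(p3,whs1), truck_at(t2,portB)}
  through step 2 (drive(t2,portA,portB)): drop {truck_at(t2,portB)}, keep {in(p1,t2), pkg_at(p3,whs1)}, require {truck_at(t2,portA)}
    → {in(p1,t2), pkg_at(p3,whs1), truck_at(t2,portA)}
  through step 1 (drive(t2,whs1,portA)): drop {truck_at(t2,portA)}, keep {in(p1,t2), pkg_at(p3,whs1)}, require {truck_at(t2,whs1)}
    → {in(p1,t2), pkg_at(p3,whs1), truck_at(t2,whs1)}

== RESULT ==
["in(p1,t2)", "pkg_at(p3,whs1)", "truck_at(t2,whs1)"]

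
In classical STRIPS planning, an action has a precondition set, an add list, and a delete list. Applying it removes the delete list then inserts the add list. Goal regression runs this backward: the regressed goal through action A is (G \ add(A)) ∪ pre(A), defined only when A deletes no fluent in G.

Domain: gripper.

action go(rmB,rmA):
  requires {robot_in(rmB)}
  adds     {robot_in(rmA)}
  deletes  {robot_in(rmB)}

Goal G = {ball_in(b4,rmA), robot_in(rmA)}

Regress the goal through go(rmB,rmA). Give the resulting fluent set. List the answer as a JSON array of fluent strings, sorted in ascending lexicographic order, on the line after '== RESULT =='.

Regress:
  G ∩ del = {}  (empty — regression defined)
  G \ add = {ball_in(b4,rmA), robot_in(rmA)} \ {robot_in(rmA)} = {ball_in(b4,rmA)}
  ∪ pre   = {ball_in(b4,rmA)} ∪ {robot_in(rmB)}
          = {ball_in(b4,rmA), robot_in(rmB)}

== RESULT ==
["ball_in(b4,rmA)", "robot_in(rmB)"]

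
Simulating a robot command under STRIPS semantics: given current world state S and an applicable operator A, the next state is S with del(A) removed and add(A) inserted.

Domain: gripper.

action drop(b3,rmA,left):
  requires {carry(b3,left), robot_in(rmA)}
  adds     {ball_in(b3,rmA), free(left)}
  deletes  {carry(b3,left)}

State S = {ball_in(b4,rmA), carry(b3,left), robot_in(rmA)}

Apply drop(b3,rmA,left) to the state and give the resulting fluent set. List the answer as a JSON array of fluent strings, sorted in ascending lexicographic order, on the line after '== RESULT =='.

Progress:
  pre ⊆ S: {carry(b3,left), robot_in(rmA)} ⊆ S  — applicable
  S \ del = {ball_in(b4,rmA), robot_in(rmA)}
  ∪ add   = {ball_in(b3,rmA), ball_in(b4,rmA), free(left), robot_in(rmA)}

== RESULT ==
["ball_in(b3,rmA)", "ball_in(b4,rmA)", "free(left)", "robot_in(rmA)"]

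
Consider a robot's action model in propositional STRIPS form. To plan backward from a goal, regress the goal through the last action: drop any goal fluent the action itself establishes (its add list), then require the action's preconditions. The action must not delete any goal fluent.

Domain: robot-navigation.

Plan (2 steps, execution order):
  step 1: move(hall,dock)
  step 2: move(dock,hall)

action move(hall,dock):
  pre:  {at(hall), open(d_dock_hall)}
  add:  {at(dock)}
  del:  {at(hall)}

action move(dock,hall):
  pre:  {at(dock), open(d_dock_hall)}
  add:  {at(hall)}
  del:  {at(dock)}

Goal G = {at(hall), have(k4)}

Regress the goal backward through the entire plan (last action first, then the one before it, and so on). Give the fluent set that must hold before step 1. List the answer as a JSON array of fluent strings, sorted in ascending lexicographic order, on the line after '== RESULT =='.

Regress step by step:
  through step 2 (move(dock,hall)): drop {at(hall)}, keep {have(k4)}, require {at(dock), open(d_dock_hall)}
    → {at(dock), have(k4), open(d_dock_hall)}
  through step 1 (move(hall,dock)): drop {at(dock)}, keep {have(k4), open(d_dock_hall)}, require {at(hall), open(d_dock_hall)}
    → {at(hall), have(k4), open(d_dock_hall)}

== RESULT ==
["at(hall)", "have(k4)", "open(d_dock_hall)"]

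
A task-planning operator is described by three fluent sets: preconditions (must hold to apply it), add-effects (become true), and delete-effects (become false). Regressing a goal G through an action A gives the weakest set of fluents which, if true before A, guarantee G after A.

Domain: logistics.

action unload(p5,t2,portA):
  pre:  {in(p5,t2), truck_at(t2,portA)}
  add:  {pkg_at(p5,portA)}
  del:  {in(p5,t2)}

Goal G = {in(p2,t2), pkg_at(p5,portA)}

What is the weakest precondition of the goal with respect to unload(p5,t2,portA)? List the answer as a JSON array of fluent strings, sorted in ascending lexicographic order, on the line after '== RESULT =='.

Regress:
  G ∩ del = {}  (empty — regression defined)
  G \ add = {in(p2,t2), pkg_at(p5,portA)} \ {pkg_at(p5,portA)} = {in(p2,t2)}
  ∪ pre   = {in(p2,t2)} ∪ {in(p5,t2), truck_at(t2,portA)}
          = {in(p2,t2), in(p5,t2), truck_at(t2,portA)}

== RESULT ==
["in(p2,t2)", "in(p5,t2)", "truck_at(t2,portA)"]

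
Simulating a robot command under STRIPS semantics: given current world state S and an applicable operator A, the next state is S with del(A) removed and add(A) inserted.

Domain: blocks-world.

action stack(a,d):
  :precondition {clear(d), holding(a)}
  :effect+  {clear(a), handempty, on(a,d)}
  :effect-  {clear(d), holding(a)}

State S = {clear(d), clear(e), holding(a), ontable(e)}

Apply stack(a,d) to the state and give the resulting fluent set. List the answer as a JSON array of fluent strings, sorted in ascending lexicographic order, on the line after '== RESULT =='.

Compute (S \ del) ∪ add:
  pre ⊆ S: {clear(d), holding(a)} ⊆ S  — applicable
  S \ del = {clear(e), ontable(e)}
  ∪ add   = {clear(a), clear(e), handempty, on(a,d), ontable(e)}

== RESULT ==
["clear(a)", "clear(e)", "handempty", "on(a,d)", "ontable(e)"]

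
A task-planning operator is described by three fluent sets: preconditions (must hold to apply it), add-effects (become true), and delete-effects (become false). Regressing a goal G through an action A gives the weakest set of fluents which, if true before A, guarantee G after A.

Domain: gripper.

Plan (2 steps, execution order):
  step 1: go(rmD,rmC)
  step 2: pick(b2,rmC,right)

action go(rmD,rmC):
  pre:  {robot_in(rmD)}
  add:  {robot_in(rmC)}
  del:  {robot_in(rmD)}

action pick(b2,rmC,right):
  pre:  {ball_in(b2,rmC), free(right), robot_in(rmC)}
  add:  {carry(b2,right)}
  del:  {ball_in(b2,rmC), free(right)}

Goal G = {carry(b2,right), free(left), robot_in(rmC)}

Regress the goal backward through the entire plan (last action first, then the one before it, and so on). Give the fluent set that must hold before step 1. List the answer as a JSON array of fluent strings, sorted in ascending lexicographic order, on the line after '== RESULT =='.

Regress step by step:
  through step 2 (pick(b2,rmC,right)): drop {carry(b2,right)}, keep {free(left), robot_in(rmC)}, require {ball_in(b2,rmC), free(right), robot_in(rmC)}
    → {ball_in(b2,rmC), free(left), free(right), robot_in(rmC)}
  through step 1 (go(rmD,rmC)): drop {robot_in(rmC)}, keep {ball_in(b2,rmC), free(left), free(right)}, require {robot_in(rmD)}
    → {ball_in(b2,rmC), free(left), free(right), robot_in(rmD)}

== RESULT ==
["ball_in(b2,rmC)", "free(left)", "free(right)", "robot_in(rmD)"]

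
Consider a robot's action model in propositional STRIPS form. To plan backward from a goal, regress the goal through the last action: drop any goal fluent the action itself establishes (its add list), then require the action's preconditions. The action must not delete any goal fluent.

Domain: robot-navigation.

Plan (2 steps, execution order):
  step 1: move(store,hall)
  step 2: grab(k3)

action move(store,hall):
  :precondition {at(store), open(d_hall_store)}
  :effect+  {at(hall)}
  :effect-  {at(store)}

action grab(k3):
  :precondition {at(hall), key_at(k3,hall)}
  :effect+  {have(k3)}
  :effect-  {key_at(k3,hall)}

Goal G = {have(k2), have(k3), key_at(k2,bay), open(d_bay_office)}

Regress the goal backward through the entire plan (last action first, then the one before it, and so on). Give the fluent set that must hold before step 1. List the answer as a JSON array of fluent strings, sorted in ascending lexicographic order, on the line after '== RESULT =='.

Work backward from the goal:
  through step 2 (grab(k3)): drop {have(k3)}, keep {have(k2), key_at(k2,bay), open(d_bay_office)}, require {at(hall), key_at(k3,hall)}
    → {at(hall), have(k2), key_at(k2,bay), key_at(k3,hall), open(d_bay_office)}
  through step 1 (move(store,hall)): drop {at(hall)}, keep {have(k2), key_at(k2,bay), key_at(k3,hall), open(d_bay_office)}, require {at(store), open(d_hall_store)}
    → {at(store), have(k2), key_at(k2,bay), key_at(k3,hall), open(d_bay_office), open(d_hall_store)}

== RESULT ==
["at(store)", "have(k2)", "key_at(k2,bay)", "key_at(k3,hall)", "open(d_bay_office)", "open(d_hall_store)"]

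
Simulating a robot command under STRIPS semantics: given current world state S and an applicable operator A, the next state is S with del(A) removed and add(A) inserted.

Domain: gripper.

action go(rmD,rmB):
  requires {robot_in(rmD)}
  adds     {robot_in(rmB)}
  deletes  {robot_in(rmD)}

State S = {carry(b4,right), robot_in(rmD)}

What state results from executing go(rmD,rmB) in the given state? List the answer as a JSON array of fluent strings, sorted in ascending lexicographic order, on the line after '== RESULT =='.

Progress:
  pre ⊆ S: {robot_in(rmD)} ⊆ S  — applicable
  S \ del = {carry(b4,right)}
  ∪ add   = {carry(b4,right), robot_in(rmB)}

== RESULT ==
["carry(b4,right)", "robot_in(rmB)"]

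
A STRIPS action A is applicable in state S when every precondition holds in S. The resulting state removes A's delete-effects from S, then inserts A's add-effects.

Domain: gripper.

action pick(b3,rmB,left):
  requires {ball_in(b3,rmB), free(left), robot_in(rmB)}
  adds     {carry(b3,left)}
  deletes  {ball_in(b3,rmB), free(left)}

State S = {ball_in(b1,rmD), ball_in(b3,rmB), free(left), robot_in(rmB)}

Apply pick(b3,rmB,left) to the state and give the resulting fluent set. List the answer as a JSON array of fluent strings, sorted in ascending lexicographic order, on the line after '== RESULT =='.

Compute (S \ del) ∪ add:
  pre ⊆ S: {ball_in(b3,rmB), free(left), robot_in(rmB)} ⊆ S  — applicable
  S \ del = {ball_in(b1,rmD), robot_in(rmB)}
  ∪ add   = {ball_in(b1,rmD), carry(b3,left), robot_in(rmB)}

== RESULT ==
["ball_in(b1,rmD)", "carry(b3,left)", "robot_in(rmB)"]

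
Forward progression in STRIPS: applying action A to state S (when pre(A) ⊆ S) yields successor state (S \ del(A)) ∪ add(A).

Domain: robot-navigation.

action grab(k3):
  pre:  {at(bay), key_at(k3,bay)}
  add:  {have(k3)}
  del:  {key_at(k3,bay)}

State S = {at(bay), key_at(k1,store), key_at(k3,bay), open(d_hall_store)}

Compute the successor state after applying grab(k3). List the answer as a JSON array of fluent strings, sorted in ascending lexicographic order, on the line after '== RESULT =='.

Compute (S \ del) ∪ add:
  pre ⊆ S: {at(bay), key_at(k3,bay)} ⊆ S  — applicable
  S \ del = {at(bay), key_at(k1,store), open(d_hall_store)}
  ∪ add   = {at(bay), have(k3), key_at(k1,store), open(d_hall_store)}

== RESULT ==
["at(bay)", "have(k3)", "key_at(k1,store)", "open(d_hall_store)"]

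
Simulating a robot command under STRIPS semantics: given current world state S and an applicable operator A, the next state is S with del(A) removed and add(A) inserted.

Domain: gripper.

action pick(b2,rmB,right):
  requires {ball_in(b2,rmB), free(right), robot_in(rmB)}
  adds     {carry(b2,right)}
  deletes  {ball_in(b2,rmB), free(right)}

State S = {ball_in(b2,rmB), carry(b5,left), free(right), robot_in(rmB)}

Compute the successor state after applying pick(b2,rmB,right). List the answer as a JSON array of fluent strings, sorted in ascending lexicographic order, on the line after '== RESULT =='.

Compute (S \ del) ∪ add:
  pre ⊆ S: {ball_in(b2,rmB), free(right), robot_in(rmB)} ⊆ S  — applicable
  S \ del = {carry(b5,left), robot_in(rmB)}
  ∪ add   = {carry(b2,right), carry(b5,left), robot_in(rmB)}

== RESULT ==
["carry(b2,right)", "carry(b5,left)", "robot_in(rmB)"]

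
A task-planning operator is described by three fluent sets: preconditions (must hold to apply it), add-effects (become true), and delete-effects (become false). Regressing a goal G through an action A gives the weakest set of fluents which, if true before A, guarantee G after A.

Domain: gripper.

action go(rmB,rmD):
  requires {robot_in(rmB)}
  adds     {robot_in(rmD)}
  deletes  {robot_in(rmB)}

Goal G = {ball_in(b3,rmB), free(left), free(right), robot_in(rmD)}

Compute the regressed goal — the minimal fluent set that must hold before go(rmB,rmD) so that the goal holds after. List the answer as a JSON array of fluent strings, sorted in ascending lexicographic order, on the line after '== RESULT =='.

Compute (G \ add) ∪ pre:
  G ∩ del = {}  (empty — regression defined)
  G \ add = {ball_in(b3,rmB), free(left), free(right), robot_in(rmD)} \ {robot_in(rmD)} = {ball_in(b3,rmB), free(left), free(right)}
  ∪ pre   = {ball_in(b3,rmB), free(left), free(right)} ∪ {robot_in(rmB)}
          = {ball_in(b3,rmB), free(left), free(right), robot_in(rmB)}

== RESULT ==
["ball_in(b3,rmB)", "free(left)", "free(right)", "robot_in(rmB)"]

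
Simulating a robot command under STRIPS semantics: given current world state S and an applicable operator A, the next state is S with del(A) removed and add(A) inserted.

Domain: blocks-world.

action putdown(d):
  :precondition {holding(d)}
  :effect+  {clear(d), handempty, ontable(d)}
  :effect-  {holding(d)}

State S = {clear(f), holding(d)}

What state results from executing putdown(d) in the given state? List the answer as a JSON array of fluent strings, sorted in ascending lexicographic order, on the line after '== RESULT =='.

Compute (S \ del) ∪ add:
  pre ⊆ S: {holding(d)} ⊆ S  — applicable
  S \ del = {clear(f)}
  ∪ add   = {clear(d), clear(f), handempty, ontable(d)}

== RESULT ==
["clear(d)", "clear(f)", "handempty", "ontable(d)"]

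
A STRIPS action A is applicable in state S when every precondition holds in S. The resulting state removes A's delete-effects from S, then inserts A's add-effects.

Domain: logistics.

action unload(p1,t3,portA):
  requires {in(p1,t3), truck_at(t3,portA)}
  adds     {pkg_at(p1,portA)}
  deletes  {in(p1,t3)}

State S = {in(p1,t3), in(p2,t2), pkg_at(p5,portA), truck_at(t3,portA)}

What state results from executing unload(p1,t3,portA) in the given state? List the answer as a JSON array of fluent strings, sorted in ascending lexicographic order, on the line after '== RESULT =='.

Progress:
  pre ⊆ S: {in(p1,t3), truck_at(t3,portA)} ⊆ S  — applicable
  S \ del = {in(p2,t2), pkg_at(p5,portA), truck_at(t3,portA)}
  ∪ add   = {in(p2,t2), pkg_at(p1,portA), pkg_at(p5,portA), truck_at(t3,portA)}

== RESULT ==
["in(p2,t2)", "pkg_at(p1,portA)", "pkg_at(p5,portA)", "truck_at(t3,portA)"]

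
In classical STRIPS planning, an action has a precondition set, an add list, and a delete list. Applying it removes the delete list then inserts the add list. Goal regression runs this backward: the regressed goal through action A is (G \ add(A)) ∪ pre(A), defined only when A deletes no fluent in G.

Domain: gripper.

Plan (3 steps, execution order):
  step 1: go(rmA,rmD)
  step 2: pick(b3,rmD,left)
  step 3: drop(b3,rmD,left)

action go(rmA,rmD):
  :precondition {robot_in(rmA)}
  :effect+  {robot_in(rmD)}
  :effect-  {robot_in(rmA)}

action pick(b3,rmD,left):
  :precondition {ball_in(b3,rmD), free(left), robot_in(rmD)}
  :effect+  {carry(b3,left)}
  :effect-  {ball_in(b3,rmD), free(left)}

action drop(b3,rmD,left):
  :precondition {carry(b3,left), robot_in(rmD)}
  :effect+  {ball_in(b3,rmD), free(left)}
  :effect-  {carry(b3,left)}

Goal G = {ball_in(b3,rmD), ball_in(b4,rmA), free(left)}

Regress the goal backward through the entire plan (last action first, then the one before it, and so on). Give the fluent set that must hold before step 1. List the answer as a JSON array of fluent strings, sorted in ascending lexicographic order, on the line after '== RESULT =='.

Regress step by step:
  through step 3 (drop(b3,rmD,left)): drop {ball_in(b3,rmD), free(left)}, keep {ball_in(b4,rmA)}, require {carry(b3,left), robot_in(rmD)}
    → {ball_in(b4,rmA), carry(b3,left), robot_in(rmD)}
  through step 2 (pick(b3,rmD,left)): drop {carry(b3,left)}, keep {ball_in(b4,rmA), robot_in(rmD)}, require {ball_in(b3,rmD), free(left), robot_in(rmD)}
    → {ball_in(b3,rmD), ball_in(b4,rmA), free(left), robot_in(rmD)}
  through step 1 (go(rmA,rmD)): drop {robot_in(rmD)}, keep {ball_in(b3,rmD), ball_in(b4,rmA), free(left)}, require {robot_in(rmA)}
    → {ball_in(b3,rmD), ball_in(b4,rmA), free(left), robot_in(rmA)}

== RESULT ==
["ball_in(b3,rmD)", "ball_in(b4,rmA)", "free(left)", "robot_in(rmA)"]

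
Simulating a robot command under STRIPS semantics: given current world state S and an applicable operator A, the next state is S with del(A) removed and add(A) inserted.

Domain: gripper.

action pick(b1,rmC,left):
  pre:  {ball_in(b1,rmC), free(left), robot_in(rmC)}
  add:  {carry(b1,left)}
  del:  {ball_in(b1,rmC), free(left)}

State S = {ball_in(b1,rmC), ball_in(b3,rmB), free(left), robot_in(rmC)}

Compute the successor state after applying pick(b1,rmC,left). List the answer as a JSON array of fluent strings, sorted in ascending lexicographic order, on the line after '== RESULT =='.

Compute (S \ del) ∪ add:
  pre ⊆ S: {ball_in(b1,rmC), free(left), robot_in(rmC)} ⊆ S  — applicable
  S \ del = {ball_in(b3,rmB), robot_in(rmC)}
  ∪ add   = {ball_in(b3,rmB), carry(b1,left), robot_in(rmC)}

== RESULT ==
["ball_in(b3,rmB)", "carry(b1,left)", "robot_in(rmC)"]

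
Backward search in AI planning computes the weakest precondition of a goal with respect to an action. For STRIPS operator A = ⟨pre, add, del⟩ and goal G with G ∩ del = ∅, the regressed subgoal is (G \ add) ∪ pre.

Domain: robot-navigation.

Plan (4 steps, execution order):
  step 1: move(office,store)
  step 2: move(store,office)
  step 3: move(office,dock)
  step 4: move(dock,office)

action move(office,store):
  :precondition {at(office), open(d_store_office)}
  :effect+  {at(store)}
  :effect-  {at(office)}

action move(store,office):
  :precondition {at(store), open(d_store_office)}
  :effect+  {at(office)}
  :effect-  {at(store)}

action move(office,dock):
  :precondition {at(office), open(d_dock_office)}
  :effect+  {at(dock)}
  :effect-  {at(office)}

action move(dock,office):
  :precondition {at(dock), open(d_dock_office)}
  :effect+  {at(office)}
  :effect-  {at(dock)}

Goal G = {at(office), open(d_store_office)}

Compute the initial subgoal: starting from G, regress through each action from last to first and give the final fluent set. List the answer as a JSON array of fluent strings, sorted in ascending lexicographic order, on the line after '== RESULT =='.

Work backward from the goal:
  through step 4 (move(dock,office)): drop {at(office)}, keep {open(d_store_office)}, require {at(dock), open(d_dock_office)}
    → {at(dock), open(d_dock_office), open(d_store_office)}
  through step 3 (move(office,dock)): drop {at(dock)}, keep {open(d_dock_office), open(d_store_office)}, require {at(office), open(d_dock_office)}
    → {at(office), open(d_dock_office), open(d_store_office)}
  through step 2 (move(store,office)): drop {at(office)}, keep {open(d_dock_office), open(d_store_office)}, require {at(store), open(d_store_office)}
    → {at(store), open(d_dock_office), open(d_store_office)}
  through step 1 (move(office,store)): drop {at(store)}, keep {open(d_dock_office), open(d_store_office)}, require {at(office), open(d_store_office)}
    → {at(office), open(d_dock_office), open(d_store_office)}

== RESULT ==
["at(office)", "open(d_dock_office)", "open(d_store_office)"]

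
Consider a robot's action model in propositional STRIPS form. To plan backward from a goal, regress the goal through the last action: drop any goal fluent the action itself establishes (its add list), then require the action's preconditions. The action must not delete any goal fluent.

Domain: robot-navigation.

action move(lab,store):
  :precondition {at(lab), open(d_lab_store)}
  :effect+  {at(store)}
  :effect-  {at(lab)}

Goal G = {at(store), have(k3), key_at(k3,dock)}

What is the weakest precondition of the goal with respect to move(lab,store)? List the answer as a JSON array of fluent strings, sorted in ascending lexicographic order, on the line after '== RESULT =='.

Compute (G \ add) ∪ pre:
  G ∩ del = {}  (empty — regression defined)
  G \ add = {at(store), have(k3), key_at(k3,dock)} \ {at(store)} = {have(k3), key_at(k3,dock)}
  ∪ pre   = {have(k3), key_at(k3,dock)} ∪ {at(lab), open(d_lab_store)}
          = {at(lab), have(k3), key_at(k3,dock), open(d_lab_store)}

== RESULT ==
["at(lab)", "have(k3)", "key_at(k3,dock)", "open(d_lab_store)"]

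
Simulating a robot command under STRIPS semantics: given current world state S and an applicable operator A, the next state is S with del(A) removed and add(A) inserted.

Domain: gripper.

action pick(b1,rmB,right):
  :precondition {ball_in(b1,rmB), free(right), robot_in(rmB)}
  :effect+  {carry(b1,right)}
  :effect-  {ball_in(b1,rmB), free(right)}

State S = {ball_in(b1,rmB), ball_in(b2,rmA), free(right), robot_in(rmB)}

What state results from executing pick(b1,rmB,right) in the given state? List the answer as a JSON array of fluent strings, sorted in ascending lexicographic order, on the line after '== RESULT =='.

Progress:
  pre ⊆ S: {ball_in(b1,rmB), free(right), robot_in(rmB)} ⊆ S  — applicable
  S \ del = {ball_in(b2,rmA), robot_in(rmB)}
  ∪ add   = {ball_in(b2,rmA), carry(b1,right), robot_in(rmB)}

== RESULT ==
["ball_in(b2,rmA)", "carry(b1,right)", "robot_in(rmB)"]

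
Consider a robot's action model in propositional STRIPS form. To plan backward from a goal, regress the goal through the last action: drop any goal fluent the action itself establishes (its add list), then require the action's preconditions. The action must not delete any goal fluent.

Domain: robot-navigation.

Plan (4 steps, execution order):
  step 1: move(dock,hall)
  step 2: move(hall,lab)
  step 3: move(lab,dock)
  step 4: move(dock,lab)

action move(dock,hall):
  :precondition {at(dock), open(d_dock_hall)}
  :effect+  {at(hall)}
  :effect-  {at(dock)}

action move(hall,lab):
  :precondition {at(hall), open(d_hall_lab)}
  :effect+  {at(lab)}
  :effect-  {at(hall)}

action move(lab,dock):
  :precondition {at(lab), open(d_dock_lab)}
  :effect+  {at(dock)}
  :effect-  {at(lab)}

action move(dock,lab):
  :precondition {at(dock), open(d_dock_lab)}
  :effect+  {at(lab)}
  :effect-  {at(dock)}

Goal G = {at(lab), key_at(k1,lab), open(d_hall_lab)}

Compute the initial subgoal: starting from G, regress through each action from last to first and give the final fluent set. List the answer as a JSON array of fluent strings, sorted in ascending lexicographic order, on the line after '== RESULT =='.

Regress step by step:
  through step 4 (move(dock,lab)): drop {at(lab)}, keep {key_at(k1,lab), open(d_hall_lab)}, require {at(dock), open(d_dock_lab)}
    → {at(dock), key_at(k1,lab), open(d_dock_lab), open(d_hall_lab)}
  through step 3 (move(lab,dock)): drop {at(dock)}, keep {key_at(k1,lab), open(d_dock_lab), open(d_hall_lab)}, require {at(lab), open(d_dock_lab)}
    → {at(lab), key_at(k1,lab), open(d_dock_lab), open(d_hall_lab)}
  through step 2 (move(hall,lab)): drop {at(lab)}, keep {key_at(k1,lab), open(d_dock_lab), open(d_hall_lab)}, require {at(hall), open(d_hall_lab)}
    → {at(hall), key_at(k1,lab), open(d_dock_lab), open(d_hall_lab)}
  through step 1 (move(dock,hall)): drop {at(hall)}, keep {key_at(k1,lab), open(d_dock_lab), open(d_hall_lab)}, require {at(dock), open(d_dock_hall)}
    → {at(dock), key_at(k1,lab), open(d_dock_hall), open(d_dock_lab), open(d_hall_lab)}

== RESULT ==
["at(dock)", "key_at(k1,lab)", "open(d_dock_hall)", "open(d_dock_lab)", "open(d_hall_lab)"]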